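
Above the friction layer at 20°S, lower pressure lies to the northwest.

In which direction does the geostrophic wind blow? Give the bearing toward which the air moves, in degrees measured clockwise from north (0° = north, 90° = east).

The pressure-gradient force points toward the northwest (bearing 315°).
Geostrophic balance: in the Southern Hemisphere the Coriolis force deflects motion to the left, so the geostrophic wind blows 90° to the left of the pressure-gradient force (low pressure on the right).
Rotating 315° by 90° counterclockwise gives 225° — the wind blows toward the southwest.

225°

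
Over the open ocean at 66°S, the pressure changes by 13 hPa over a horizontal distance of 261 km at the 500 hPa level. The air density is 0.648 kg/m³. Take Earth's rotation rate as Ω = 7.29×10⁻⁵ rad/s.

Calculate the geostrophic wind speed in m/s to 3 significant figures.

Coriolis parameter at 66°S:
f = 2Ω sin φ = 2 × 7.29×10⁻⁵ × sin 66° = 1.33×10⁻⁴ s⁻¹
Pressure gradient: |∂P/∂n| = 1300 Pa / 261000 m = 4.98×10⁻³ Pa/m
Geostrophic balance (pressure-gradient force = Coriolis force):
V_g = (1/(fρ)) |∂P/∂n| = 4.98×10⁻³ / (1.33×10⁻⁴ × 0.648) = 57.7 m/s

57.7 m/s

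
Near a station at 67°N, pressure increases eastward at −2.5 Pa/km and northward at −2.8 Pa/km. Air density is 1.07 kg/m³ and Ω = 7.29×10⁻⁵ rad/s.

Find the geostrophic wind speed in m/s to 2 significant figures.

Coriolis parameter at 67°N:
f = 2Ω sin φ = 2 × 7.29×10⁻⁵ × sin 67° = 1.34×10⁻⁴ s⁻¹
Component geostrophic relations (x east, y north):
u_g = −(1/(fρ)) ∂P/∂y,  v_g = (1/(fρ)) ∂P/∂x
u_g = −(−2.8×10⁻³)/(1.34×10⁻⁴ × 1.07) = 19.5 m/s;  v_g = (−2.5×10⁻³)/(1.34×10⁻⁴ × 1.07) = −17.4 m/s
|V_g| = √(u_g² + v_g²) = 26.1 m/s

26 m/s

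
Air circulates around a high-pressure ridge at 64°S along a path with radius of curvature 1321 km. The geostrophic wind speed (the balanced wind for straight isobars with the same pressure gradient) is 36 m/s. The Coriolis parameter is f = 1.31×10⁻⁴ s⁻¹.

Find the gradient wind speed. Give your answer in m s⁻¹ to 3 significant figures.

51.1 m s⁻¹

Around a high, pressure-gradient force acts outward with centrifugal, so Coriolis balances both:
fV = (1/ρ)|∂P/∂n| + V²/R  →  V² − fR·V + fR·V_g = 0
With fR = 1.31×10⁻⁴ × 1321×10³ m = 173 m/s:
V = [fR − √((fR)² − 4 fR V_g)]/2 = [173 − √(173² − 4×173×36)]/2 = 51.1 m/s
Supergeostrophic (V > V_g = 36 m/s), as expected around a high.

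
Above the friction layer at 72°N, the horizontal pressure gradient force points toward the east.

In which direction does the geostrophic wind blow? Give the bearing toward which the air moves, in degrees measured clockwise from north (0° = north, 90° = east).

180°

The pressure-gradient force points toward the east (bearing 090°).
Geostrophic balance: in the Northern Hemisphere the Coriolis force deflects motion to the right, so the geostrophic wind blows 90° to the right of the pressure-gradient force (low pressure on the left).
Rotating 090° by 90° clockwise gives 180° — the wind blows toward the south.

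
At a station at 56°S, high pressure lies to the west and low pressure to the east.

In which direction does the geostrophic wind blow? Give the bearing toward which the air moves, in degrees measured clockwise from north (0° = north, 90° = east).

The pressure-gradient force points toward the east (bearing 090°).
Geostrophic balance: in the Southern Hemisphere the Coriolis force deflects motion to the left, so the geostrophic wind blows 90° to the left of the pressure-gradient force (low pressure on the right).
Rotating 090° by 90° counterclockwise gives 000° — the wind blows toward the north.

000°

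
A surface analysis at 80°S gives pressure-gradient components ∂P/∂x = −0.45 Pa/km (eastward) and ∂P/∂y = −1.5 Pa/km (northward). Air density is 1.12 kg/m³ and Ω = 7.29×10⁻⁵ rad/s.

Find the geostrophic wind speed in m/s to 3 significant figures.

Coriolis parameter at 80°S:
f = 2Ω sin φ = 2 × 7.29×10⁻⁵ × sin 80° = 1.44×10⁻⁴ s⁻¹
In the Southern Hemisphere f is negative: f = −1.44×10⁻⁴ s⁻¹.
Component geostrophic relations (x east, y north):
u_g = −(1/(fρ)) ∂P/∂y,  v_g = (1/(fρ)) ∂P/∂x
u_g = −(−1.5×10⁻³)/(−1.44×10⁻⁴ × 1.12) = −9.33 m/s;  v_g = (−0.45×10⁻³)/(−1.44×10⁻⁴ × 1.12) = 2.80 m/s
|V_g| = √(u_g² + v_g²) = 9.74 m/s

9.74 m/s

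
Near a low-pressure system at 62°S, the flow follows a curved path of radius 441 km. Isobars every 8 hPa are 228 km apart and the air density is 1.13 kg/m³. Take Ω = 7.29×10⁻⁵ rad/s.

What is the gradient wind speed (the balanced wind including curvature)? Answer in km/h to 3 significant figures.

Coriolis parameter at 62°S:
f = 2Ω sin φ = 2 × 7.29×10⁻⁵ × sin 62° = 1.29×10⁻⁴ s⁻¹
Pressure gradient: |∂P/∂n| = 800 Pa / 228000 m = 3.51×10⁻³ Pa/m
Geostrophic speed: V_g = |∂P/∂n|/(fρ) = 3.51×10⁻³/(1.29×10⁻⁴ × 1.13) = 24.1 m/s
Around a low, centrifugal force acts outward with Coriolis, so pressure-gradient force balances both:
(1/ρ)|∂P/∂n| = fV + V²/R  →  V² + fR·V − fR·V_g = 0
With fR = 1.29×10⁻⁴ × 441×10³ m = 56.8 m/s:
V = [−fR + √((fR)² + 4 fR V_g)]/2 = [−56.8 + √(56.8² + 4×56.8×24.1)]/2 = 18.3 m/s
Subgeostrophic (V < V_g = 24.1 m/s), as expected around a low.
Converting: 18.3 m/s × 3.6 = 65.7 km/h

65.7 km/h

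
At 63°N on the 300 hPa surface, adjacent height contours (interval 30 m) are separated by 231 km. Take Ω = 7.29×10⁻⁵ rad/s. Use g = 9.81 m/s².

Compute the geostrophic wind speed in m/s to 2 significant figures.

9.8 m/s

Coriolis parameter at 63°N:
f = 2Ω sin φ = 2 × 7.29×10⁻⁵ × sin 63° = 1.30×10⁻⁴ s⁻¹
Height gradient: |∂Z/∂n| = 30 m / 231000 m = 1.30×10⁻⁴
On a pressure surface, geostrophic balance gives V_g = (g/f)|∂Z/∂n|:
V_g = 9.81 × 1.30×10⁻⁴ / 1.30×10⁻⁴ = 9.81 m/s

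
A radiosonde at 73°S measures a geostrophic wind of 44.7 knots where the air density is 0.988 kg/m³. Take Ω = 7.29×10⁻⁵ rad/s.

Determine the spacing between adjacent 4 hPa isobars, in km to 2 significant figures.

130 km

Coriolis parameter at 73°S:
f = 2Ω sin φ = 2 × 7.29×10⁻⁵ × sin 73° = 1.39×10⁻⁴ s⁻¹
Wind speed in SI: 44.7 knots = 23.0 m/s
Geostrophic balance rearranged: |∂P/∂n| = f ρ V_g
|∂P/∂n| = 1.39×10⁻⁴ × 0.988 × 23.0 = 3.17×10⁻³ Pa/m
Isobar spacing: Δn = ΔP/|∂P/∂n| = 400 Pa / 3.17×10⁻³ Pa/m = 126271 m ≈ 130 km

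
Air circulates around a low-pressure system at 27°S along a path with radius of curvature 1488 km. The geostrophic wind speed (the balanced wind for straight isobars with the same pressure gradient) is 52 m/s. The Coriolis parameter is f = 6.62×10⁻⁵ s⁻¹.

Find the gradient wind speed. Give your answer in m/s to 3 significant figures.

37.6 m/s

Around a low, centrifugal force acts outward with Coriolis, so pressure-gradient force balances both:
(1/ρ)|∂P/∂n| = fV + V²/R  →  V² + fR·V − fR·V_g = 0
With fR = 6.62×10⁻⁵ × 1488×10³ m = 98.5 m/s:
V = [−fR + √((fR)² + 4 fR V_g)]/2 = [−98.5 + √(98.5² + 4×98.5×52)]/2 = 37.6 m/s
Subgeostrophic (V < V_g = 52 m/s), as expected around a low.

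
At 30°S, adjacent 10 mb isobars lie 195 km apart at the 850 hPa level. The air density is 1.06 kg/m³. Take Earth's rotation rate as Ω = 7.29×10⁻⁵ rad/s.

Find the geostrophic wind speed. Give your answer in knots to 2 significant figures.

130 knots

Coriolis parameter at 30°S:
f = 2Ω sin φ = 2 × 7.29×10⁻⁵ × sin 30° = 7.29×10⁻⁵ s⁻¹
Pressure gradient: |∂P/∂n| = 1000 Pa / 195000 m = 5.13×10⁻³ Pa/m
Geostrophic balance (pressure-gradient force = Coriolis force):
V_g = (1/(fρ)) |∂P/∂n| = 5.13×10⁻³ / (7.29×10⁻⁵ × 1.06) = 66.4 m/s
Converting: 66.4 m/s × 1.944 = 130 knots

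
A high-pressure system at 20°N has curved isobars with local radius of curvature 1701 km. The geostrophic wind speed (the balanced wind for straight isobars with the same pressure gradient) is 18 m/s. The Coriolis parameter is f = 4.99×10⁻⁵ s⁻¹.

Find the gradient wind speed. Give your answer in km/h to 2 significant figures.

Around a high, pressure-gradient force acts outward with centrifugal, so Coriolis balances both:
fV = (1/ρ)|∂P/∂n| + V²/R  →  V² − fR·V + fR·V_g = 0
With fR = 4.99×10⁻⁵ × 1701×10³ m = 84.9 m/s:
V = [fR − √((fR)² − 4 fR V_g)]/2 = [84.9 − √(84.9² − 4×84.9×18)]/2 = 25.9 m/s
Supergeostrophic (V > V_g = 18 m/s), as expected around a high.
Converting: 25.9 m/s × 3.6 = 93 km/h

93 km/h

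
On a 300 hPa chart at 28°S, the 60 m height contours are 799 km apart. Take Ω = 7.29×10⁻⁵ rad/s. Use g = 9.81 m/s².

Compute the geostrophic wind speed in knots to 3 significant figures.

20.9 knots

Coriolis parameter at 28°S:
f = 2Ω sin φ = 2 × 7.29×10⁻⁵ × sin 28° = 6.84×10⁻⁵ s⁻¹
Height gradient: |∂Z/∂n| = 60 m / 799000 m = 7.51×10⁻⁵
On a pressure surface, geostrophic balance gives V_g = (g/f)|∂Z/∂n|:
V_g = 9.81 × 7.51×10⁻⁵ / 6.84×10⁻⁵ = 10.8 m/s
Converting: 10.8 m/s × 1.944 = 20.9 knots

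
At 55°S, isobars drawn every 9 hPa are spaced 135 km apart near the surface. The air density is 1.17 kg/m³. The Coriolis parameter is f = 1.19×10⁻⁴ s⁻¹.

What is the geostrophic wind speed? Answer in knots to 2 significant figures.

93 knots

Pressure gradient: |∂P/∂n| = 900 Pa / 135000 m = 6.67×10⁻³ Pa/m
Geostrophic balance (pressure-gradient force = Coriolis force):
V_g = (1/(fρ)) |∂P/∂n| = 6.67×10⁻³ / (1.19×10⁻⁴ × 1.17) = 47.9 m/s
Converting: 47.9 m/s × 1.944 = 93 knots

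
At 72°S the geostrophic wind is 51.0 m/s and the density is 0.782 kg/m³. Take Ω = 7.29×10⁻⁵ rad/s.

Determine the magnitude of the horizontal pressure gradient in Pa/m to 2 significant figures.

5.5×10⁻³ Pa/m

Coriolis parameter at 72°S:
f = 2Ω sin φ = 2 × 7.29×10⁻⁵ × sin 72° = 1.39×10⁻⁴ s⁻¹
Geostrophic balance rearranged: |∂P/∂n| = f ρ V_g
|∂P/∂n| = 1.39×10⁻⁴ × 0.782 × 51.0 = 5.53×10⁻³ Pa/m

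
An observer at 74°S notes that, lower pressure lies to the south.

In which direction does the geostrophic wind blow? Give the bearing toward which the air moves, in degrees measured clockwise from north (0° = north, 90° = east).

090°

The pressure-gradient force points toward the south (bearing 180°).
Geostrophic balance: in the Southern Hemisphere the Coriolis force deflects motion to the left, so the geostrophic wind blows 90° to the left of the pressure-gradient force (low pressure on the right).
Rotating 180° by 90° counterclockwise gives 090° — the wind blows toward the east.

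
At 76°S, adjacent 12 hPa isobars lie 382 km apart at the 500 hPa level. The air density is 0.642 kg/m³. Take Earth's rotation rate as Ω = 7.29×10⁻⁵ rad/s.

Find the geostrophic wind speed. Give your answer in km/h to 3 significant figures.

Coriolis parameter at 76°S:
f = 2Ω sin φ = 2 × 7.29×10⁻⁵ × sin 76° = 1.41×10⁻⁴ s⁻¹
Pressure gradient: |∂P/∂n| = 1200 Pa / 382000 m = 3.14×10⁻³ Pa/m
Geostrophic balance (pressure-gradient force = Coriolis force):
V_g = (1/(fρ)) |∂P/∂n| = 3.14×10⁻³ / (1.41×10⁻⁴ × 0.642) = 34.6 m/s
Converting: 34.6 m/s × 3.6 = 125 km/h

125 km/h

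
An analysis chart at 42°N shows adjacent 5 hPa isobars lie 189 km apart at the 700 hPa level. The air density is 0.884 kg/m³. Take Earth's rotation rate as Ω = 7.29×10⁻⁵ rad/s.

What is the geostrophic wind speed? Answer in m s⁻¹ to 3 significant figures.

30.7 m s⁻¹

Coriolis parameter at 42°N:
f = 2Ω sin φ = 2 × 7.29×10⁻⁵ × sin 42° = 9.76×10⁻⁵ s⁻¹
Pressure gradient: |∂P/∂n| = 500 Pa / 189000 m = 2.65×10⁻³ Pa/m
Geostrophic balance (pressure-gradient force = Coriolis force):
V_g = (1/(fρ)) |∂P/∂n| = 2.65×10⁻³ / (9.76×10⁻⁵ × 0.884) = 30.7 m/s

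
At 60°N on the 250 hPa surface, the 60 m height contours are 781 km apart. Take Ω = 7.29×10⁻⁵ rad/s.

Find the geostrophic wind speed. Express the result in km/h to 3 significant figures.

Coriolis parameter at 60°N:
f = 2Ω sin φ = 2 × 7.29×10⁻⁵ × sin 60° = 1.26×10⁻⁴ s⁻¹
Height gradient: |∂Z/∂n| = 60 m / 781000 m = 7.68×10⁻⁵
On a pressure surface, geostrophic balance gives V_g = (g/f)|∂Z/∂n|:
V_g = 9.81 × 7.68×10⁻⁵ / 1.26×10⁻⁴ = 5.97 m/s
Converting: 5.97 m/s × 3.6 = 21.5 km/h

21.5 km/h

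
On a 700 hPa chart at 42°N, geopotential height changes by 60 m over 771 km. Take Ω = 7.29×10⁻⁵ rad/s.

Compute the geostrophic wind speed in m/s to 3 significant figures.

Coriolis parameter at 42°N:
f = 2Ω sin φ = 2 × 7.29×10⁻⁵ × sin 42° = 9.76×10⁻⁵ s⁻¹
Height gradient: |∂Z/∂n| = 60 m / 771000 m = 7.78×10⁻⁵
On a pressure surface, geostrophic balance gives V_g = (g/f)|∂Z/∂n|:
V_g = 9.81 × 7.78×10⁻⁵ / 9.76×10⁻⁵ = 7.83 m/s

7.83 m/s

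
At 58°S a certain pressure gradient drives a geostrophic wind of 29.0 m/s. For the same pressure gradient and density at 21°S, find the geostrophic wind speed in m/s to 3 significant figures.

68.6 m/s

With the same pressure gradient and density, V_g ∝ 1/f ∝ 1/sin φ.
V₂ = V₁ · sin φ₁ / sin φ₂ = 29.0 × sin 58° / sin 21°
V₂ = 29.0 × 0.8480/0.3584 = 68.6 m/s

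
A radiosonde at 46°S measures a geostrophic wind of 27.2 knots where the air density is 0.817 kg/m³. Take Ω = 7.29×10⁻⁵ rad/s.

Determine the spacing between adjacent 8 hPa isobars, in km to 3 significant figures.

667 km

Coriolis parameter at 46°S:
f = 2Ω sin φ = 2 × 7.29×10⁻⁵ × sin 46° = 1.05×10⁻⁴ s⁻¹
Wind speed in SI: 27.2 knots = 14.0 m/s
Geostrophic balance rearranged: |∂P/∂n| = f ρ V_g
|∂P/∂n| = 1.05×10⁻⁴ × 0.817 × 14.0 = 1.20×10⁻³ Pa/m
Isobar spacing: Δn = ΔP/|∂P/∂n| = 800 Pa / 1.20×10⁻³ Pa/m = 667220 m ≈ 667 km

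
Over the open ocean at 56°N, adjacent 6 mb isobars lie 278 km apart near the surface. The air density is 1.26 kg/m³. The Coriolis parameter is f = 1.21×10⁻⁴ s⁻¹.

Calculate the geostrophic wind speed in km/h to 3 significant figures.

51.0 km/h

Pressure gradient: |∂P/∂n| = 600 Pa / 278000 m = 2.16×10⁻³ Pa/m
Geostrophic balance (pressure-gradient force = Coriolis force):
V_g = (1/(fρ)) |∂P/∂n| = 2.16×10⁻³ / (1.21×10⁻⁴ × 1.26) = 14.2 m/s
Converting: 14.2 m/s × 3.6 = 51.0 km/h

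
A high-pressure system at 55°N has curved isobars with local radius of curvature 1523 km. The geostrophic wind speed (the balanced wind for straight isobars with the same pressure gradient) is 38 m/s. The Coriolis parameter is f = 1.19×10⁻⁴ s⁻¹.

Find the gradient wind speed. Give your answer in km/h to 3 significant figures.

Around a high, pressure-gradient force acts outward with centrifugal, so Coriolis balances both:
fV = (1/ρ)|∂P/∂n| + V²/R  →  V² − fR·V + fR·V_g = 0
With fR = 1.19×10⁻⁴ × 1523×10³ m = 181 m/s:
V = [fR − √((fR)² − 4 fR V_g)]/2 = [181 − √(181² − 4×181×38)]/2 = 54.2 m/s
Supergeostrophic (V > V_g = 38 m/s), as expected around a high.
Converting: 54.2 m/s × 3.6 = 195 km/h

195 km/h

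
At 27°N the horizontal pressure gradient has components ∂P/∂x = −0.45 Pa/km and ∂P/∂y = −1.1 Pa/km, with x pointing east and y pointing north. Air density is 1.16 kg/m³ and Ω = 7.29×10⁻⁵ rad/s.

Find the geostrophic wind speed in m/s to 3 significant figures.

Coriolis parameter at 27°N:
f = 2Ω sin φ = 2 × 7.29×10⁻⁵ × sin 27° = 6.62×10⁻⁵ s⁻¹
Component geostrophic relations (x east, y north):
u_g = −(1/(fρ)) ∂P/∂y,  v_g = (1/(fρ)) ∂P/∂x
u_g = −(−1.1×10⁻³)/(6.62×10⁻⁵ × 1.16) = 14.3 m/s;  v_g = (−0.45×10⁻³)/(6.62×10⁻⁵ × 1.16) = −5.86 m/s
|V_g| = √(u_g² + v_g²) = 15.5 m/s

15.5 m/s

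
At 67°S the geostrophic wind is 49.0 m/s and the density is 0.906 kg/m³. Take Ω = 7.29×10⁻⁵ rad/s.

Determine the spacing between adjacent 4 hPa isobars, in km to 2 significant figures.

67 km

Coriolis parameter at 67°S:
f = 2Ω sin φ = 2 × 7.29×10⁻⁵ × sin 67° = 1.34×10⁻⁴ s⁻¹
Geostrophic balance rearranged: |∂P/∂n| = f ρ V_g
|∂P/∂n| = 1.34×10⁻⁴ × 0.906 × 49.0 = 5.96×10⁻³ Pa/m
Isobar spacing: Δn = ΔP/|∂P/∂n| = 400 Pa / 5.96×10⁻³ Pa/m = 67135 m ≈ 67 km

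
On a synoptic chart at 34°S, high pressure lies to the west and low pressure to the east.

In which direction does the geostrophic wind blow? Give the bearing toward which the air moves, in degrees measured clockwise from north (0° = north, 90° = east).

The pressure-gradient force points toward the east (bearing 090°).
Geostrophic balance: in the Southern Hemisphere the Coriolis force deflects motion to the left, so the geostrophic wind blows 90° to the left of the pressure-gradient force (low pressure on the right).
Rotating 090° by 90° counterclockwise gives 000° — the wind blows toward the north.

000°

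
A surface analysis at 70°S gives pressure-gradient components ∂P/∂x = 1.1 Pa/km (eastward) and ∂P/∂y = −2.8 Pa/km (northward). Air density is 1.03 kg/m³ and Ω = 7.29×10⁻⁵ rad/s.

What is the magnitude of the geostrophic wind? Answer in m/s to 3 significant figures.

Coriolis parameter at 70°S:
f = 2Ω sin φ = 2 × 7.29×10⁻⁵ × sin 70° = 1.37×10⁻⁴ s⁻¹
In the Southern Hemisphere f is negative: f = −1.37×10⁻⁴ s⁻¹.
Component geostrophic relations (x east, y north):
u_g = −(1/(fρ)) ∂P/∂y,  v_g = (1/(fρ)) ∂P/∂x
u_g = −(−2.8×10⁻³)/(−1.37×10⁻⁴ × 1.03) = −19.8 m/s;  v_g = (1.1×10⁻³)/(−1.37×10⁻⁴ × 1.03) = −7.79 m/s
|V_g| = √(u_g² + v_g²) = 21.3 m/s

21.3 m/s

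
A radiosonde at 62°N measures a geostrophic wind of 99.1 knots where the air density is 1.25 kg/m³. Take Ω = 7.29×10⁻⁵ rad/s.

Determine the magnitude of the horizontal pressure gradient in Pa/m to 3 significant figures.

8.20×10⁻³ Pa/m

Coriolis parameter at 62°N:
f = 2Ω sin φ = 2 × 7.29×10⁻⁵ × sin 62° = 1.29×10⁻⁴ s⁻¹
Wind speed in SI: 99.1 knots = 51.0 m/s
Geostrophic balance rearranged: |∂P/∂n| = f ρ V_g
|∂P/∂n| = 1.29×10⁻⁴ × 1.25 × 51.0 = 8.20×10⁻³ Pa/m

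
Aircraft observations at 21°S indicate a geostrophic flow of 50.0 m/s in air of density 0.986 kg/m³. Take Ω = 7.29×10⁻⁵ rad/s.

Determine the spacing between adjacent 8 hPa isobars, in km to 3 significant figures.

311 km

Coriolis parameter at 21°S:
f = 2Ω sin φ = 2 × 7.29×10⁻⁵ × sin 21° = 5.23×10⁻⁵ s⁻¹
Geostrophic balance rearranged: |∂P/∂n| = f ρ V_g
|∂P/∂n| = 5.23×10⁻⁵ × 0.986 × 50.0 = 2.58×10⁻³ Pa/m
Isobar spacing: Δn = ΔP/|∂P/∂n| = 800 Pa / 2.58×10⁻³ Pa/m = 310568 m ≈ 311 km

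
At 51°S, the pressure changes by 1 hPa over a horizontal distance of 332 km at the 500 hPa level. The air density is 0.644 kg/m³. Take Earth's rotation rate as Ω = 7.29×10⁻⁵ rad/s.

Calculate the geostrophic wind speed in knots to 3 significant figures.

8.02 knots

Coriolis parameter at 51°S:
f = 2Ω sin φ = 2 × 7.29×10⁻⁵ × sin 51° = 1.13×10⁻⁴ s⁻¹
Pressure gradient: |∂P/∂n| = 100 Pa / 332000 m = 3.01×10⁻⁴ Pa/m
Geostrophic balance (pressure-gradient force = Coriolis force):
V_g = (1/(fρ)) |∂P/∂n| = 3.01×10⁻⁴ / (1.13×10⁻⁴ × 0.644) = 4.13 m/s
Converting: 4.13 m/s × 1.944 = 8.02 knots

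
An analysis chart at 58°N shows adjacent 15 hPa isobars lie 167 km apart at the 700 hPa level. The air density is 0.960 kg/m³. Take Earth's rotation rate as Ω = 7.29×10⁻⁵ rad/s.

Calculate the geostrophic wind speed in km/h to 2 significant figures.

270 km/h

Coriolis parameter at 58°N:
f = 2Ω sin φ = 2 × 7.29×10⁻⁵ × sin 58° = 1.24×10⁻⁴ s⁻¹
Pressure gradient: |∂P/∂n| = 1500 Pa / 167000 m = 8.98×10⁻³ Pa/m
Geostrophic balance (pressure-gradient force = Coriolis force):
V_g = (1/(fρ)) |∂P/∂n| = 8.98×10⁻³ / (1.24×10⁻⁴ × 0.960) = 75.7 m/s
Converting: 75.7 m/s × 3.6 = 270 km/h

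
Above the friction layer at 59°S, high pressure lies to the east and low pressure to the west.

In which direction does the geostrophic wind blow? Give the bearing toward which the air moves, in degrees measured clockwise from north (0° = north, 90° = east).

180°

The pressure-gradient force points toward the west (bearing 270°).
Geostrophic balance: in the Southern Hemisphere the Coriolis force deflects motion to the left, so the geostrophic wind blows 90° to the left of the pressure-gradient force (low pressure on the right).
Rotating 270° by 90° counterclockwise gives 180° — the wind blows toward the south.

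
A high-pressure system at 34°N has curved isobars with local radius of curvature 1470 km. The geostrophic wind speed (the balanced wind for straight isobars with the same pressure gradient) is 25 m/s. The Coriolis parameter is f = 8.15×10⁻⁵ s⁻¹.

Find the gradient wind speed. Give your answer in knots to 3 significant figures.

Around a high, pressure-gradient force acts outward with centrifugal, so Coriolis balances both:
fV = (1/ρ)|∂P/∂n| + V²/R  →  V² − fR·V + fR·V_g = 0
With fR = 8.15×10⁻⁵ × 1470×10³ m = 120 m/s:
V = [fR − √((fR)² − 4 fR V_g)]/2 = [120 − √(120² − 4×120×25)]/2 = 35.5 m/s
Supergeostrophic (V > V_g = 25 m/s), as expected around a high.
Converting: 35.5 m/s × 1.944 = 69.1 knots

69.1 knots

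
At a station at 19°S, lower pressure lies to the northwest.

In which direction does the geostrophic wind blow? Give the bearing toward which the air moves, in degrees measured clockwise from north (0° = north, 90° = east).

225°

The pressure-gradient force points toward the northwest (bearing 315°).
Geostrophic balance: in the Southern Hemisphere the Coriolis force deflects motion to the left, so the geostrophic wind blows 90° to the left of the pressure-gradient force (low pressure on the right).
Rotating 315° by 90° counterclockwise gives 225° — the wind blows toward the southwest.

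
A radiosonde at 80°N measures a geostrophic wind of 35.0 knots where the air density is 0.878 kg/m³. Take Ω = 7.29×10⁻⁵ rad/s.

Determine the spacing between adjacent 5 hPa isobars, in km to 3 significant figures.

220 km

Coriolis parameter at 80°N:
f = 2Ω sin φ = 2 × 7.29×10⁻⁵ × sin 80° = 1.44×10⁻⁴ s⁻¹
Wind speed in SI: 35.0 knots = 18.0 m/s
Geostrophic balance rearranged: |∂P/∂n| = f ρ V_g
|∂P/∂n| = 1.44×10⁻⁴ × 0.878 × 18.0 = 2.27×10⁻³ Pa/m
Isobar spacing: Δn = ΔP/|∂P/∂n| = 500 Pa / 2.27×10⁻³ Pa/m = 220273 m ≈ 220 km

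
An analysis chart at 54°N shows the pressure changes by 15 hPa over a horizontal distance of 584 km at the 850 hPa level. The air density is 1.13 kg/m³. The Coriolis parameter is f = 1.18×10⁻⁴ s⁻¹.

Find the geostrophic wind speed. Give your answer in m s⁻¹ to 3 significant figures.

Pressure gradient: |∂P/∂n| = 1500 Pa / 584000 m = 2.57×10⁻³ Pa/m
Geostrophic balance (pressure-gradient force = Coriolis force):
V_g = (1/(fρ)) |∂P/∂n| = 2.57×10⁻³ / (1.18×10⁻⁴ × 1.13) = 19.3 m/s

19.3 m s⁻¹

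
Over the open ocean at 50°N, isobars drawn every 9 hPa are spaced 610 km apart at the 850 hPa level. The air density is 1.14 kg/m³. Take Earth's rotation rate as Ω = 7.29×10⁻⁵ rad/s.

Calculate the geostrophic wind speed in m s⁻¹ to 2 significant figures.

12 m s⁻¹

Coriolis parameter at 50°N:
f = 2Ω sin φ = 2 × 7.29×10⁻⁵ × sin 50° = 1.12×10⁻⁴ s⁻¹
Pressure gradient: |∂P/∂n| = 900 Pa / 610000 m = 1.48×10⁻³ Pa/m
Geostrophic balance (pressure-gradient force = Coriolis force):
V_g = (1/(fρ)) |∂P/∂n| = 1.48×10⁻³ / (1.12×10⁻⁴ × 1.14) = 11.6 m/s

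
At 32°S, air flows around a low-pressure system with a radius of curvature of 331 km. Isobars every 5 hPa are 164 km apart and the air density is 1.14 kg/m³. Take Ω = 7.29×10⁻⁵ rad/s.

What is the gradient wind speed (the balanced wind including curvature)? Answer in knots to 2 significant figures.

Coriolis parameter at 32°S:
f = 2Ω sin φ = 2 × 7.29×10⁻⁵ × sin 32° = 7.73×10⁻⁵ s⁻¹
Pressure gradient: |∂P/∂n| = 500 Pa / 164000 m = 3.05×10⁻³ Pa/m
Geostrophic speed: V_g = |∂P/∂n|/(fρ) = 3.05×10⁻³/(7.73×10⁻⁵ × 1.14) = 34.6 m/s
Around a low, centrifugal force acts outward with Coriolis, so pressure-gradient force balances both:
(1/ρ)|∂P/∂n| = fV + V²/R  →  V² + fR·V − fR·V_g = 0
With fR = 7.73×10⁻⁵ × 331×10³ m = 25.6 m/s:
V = [−fR + √((fR)² + 4 fR V_g)]/2 = [−25.6 + √(25.6² + 4×25.6×34.6)]/2 = 19.6 m/s
Subgeostrophic (V < V_g = 34.6 m/s), as expected around a low.
Converting: 19.6 m/s × 1.944 = 38 knots

38 knots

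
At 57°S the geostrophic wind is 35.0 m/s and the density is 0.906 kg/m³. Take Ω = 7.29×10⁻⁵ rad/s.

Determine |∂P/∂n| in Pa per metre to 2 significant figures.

Coriolis parameter at 57°S:
f = 2Ω sin φ = 2 × 7.29×10⁻⁵ × sin 57° = 1.22×10⁻⁴ s⁻¹
Geostrophic balance rearranged: |∂P/∂n| = f ρ V_g
|∂P/∂n| = 1.22×10⁻⁴ × 0.906 × 35.0 = 3.88×10⁻³ Pa/m

3.9×10⁻³ Pa/m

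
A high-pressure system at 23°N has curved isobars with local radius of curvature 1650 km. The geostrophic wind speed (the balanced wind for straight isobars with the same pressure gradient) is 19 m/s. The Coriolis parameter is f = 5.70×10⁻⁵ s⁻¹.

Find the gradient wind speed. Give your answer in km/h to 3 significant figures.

95.1 km/h

Around a high, pressure-gradient force acts outward with centrifugal, so Coriolis balances both:
fV = (1/ρ)|∂P/∂n| + V²/R  →  V² − fR·V + fR·V_g = 0
With fR = 5.70×10⁻⁵ × 1650×10³ m = 94.0 m/s:
V = [fR − √((fR)² − 4 fR V_g)]/2 = [94.0 − √(94.0² − 4×94.0×19)]/2 = 26.4 m/s
Supergeostrophic (V > V_g = 19 m/s), as expected around a high.
Converting: 26.4 m/s × 3.6 = 95.1 km/h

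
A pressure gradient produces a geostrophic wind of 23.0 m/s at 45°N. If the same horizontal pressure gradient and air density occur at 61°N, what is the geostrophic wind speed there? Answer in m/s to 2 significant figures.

With the same pressure gradient and density, V_g ∝ 1/f ∝ 1/sin φ.
V₂ = V₁ · sin φ₁ / sin φ₂ = 23.0 × sin 45° / sin 61°
V₂ = 23.0 × 0.7071/0.8746 = 19 m/s

19 m/s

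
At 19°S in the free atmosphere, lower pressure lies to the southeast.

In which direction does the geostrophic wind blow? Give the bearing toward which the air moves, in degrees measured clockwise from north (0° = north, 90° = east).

045°

The pressure-gradient force points toward the southeast (bearing 135°).
Geostrophic balance: in the Southern Hemisphere the Coriolis force deflects motion to the left, so the geostrophic wind blows 90° to the left of the pressure-gradient force (low pressure on the right).
Rotating 135° by 90° counterclockwise gives 045° — the wind blows toward the northeast.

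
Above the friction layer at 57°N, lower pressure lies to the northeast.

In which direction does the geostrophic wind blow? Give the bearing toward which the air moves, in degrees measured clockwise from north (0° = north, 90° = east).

135°

The pressure-gradient force points toward the northeast (bearing 045°).
Geostrophic balance: in the Northern Hemisphere the Coriolis force deflects motion to the right, so the geostrophic wind blows 90° to the right of the pressure-gradient force (low pressure on the left).
Rotating 045° by 90° clockwise gives 135° — the wind blows toward the southeast.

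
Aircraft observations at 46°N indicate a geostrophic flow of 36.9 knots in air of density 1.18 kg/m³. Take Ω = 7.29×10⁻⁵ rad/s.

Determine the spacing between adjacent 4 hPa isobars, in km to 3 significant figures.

Coriolis parameter at 46°N:
f = 2Ω sin φ = 2 × 7.29×10⁻⁵ × sin 46° = 1.05×10⁻⁴ s⁻¹
Wind speed in SI: 36.9 knots = 19.0 m/s
Geostrophic balance rearranged: |∂P/∂n| = f ρ V_g
|∂P/∂n| = 1.05×10⁻⁴ × 1.18 × 19.0 = 2.35×10⁻³ Pa/m
Isobar spacing: Δn = ΔP/|∂P/∂n| = 400 Pa / 2.35×10⁻³ Pa/m = 170264 m ≈ 170 km

170 km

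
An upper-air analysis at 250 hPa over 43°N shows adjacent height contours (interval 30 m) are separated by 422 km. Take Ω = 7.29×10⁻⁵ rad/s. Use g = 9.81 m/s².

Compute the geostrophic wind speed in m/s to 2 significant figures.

7.0 m/s

Coriolis parameter at 43°N:
f = 2Ω sin φ = 2 × 7.29×10⁻⁵ × sin 43° = 9.94×10⁻⁵ s⁻¹
Height gradient: |∂Z/∂n| = 30 m / 422000 m = 7.11×10⁻⁵
On a pressure surface, geostrophic balance gives V_g = (g/f)|∂Z/∂n|:
V_g = 9.81 × 7.11×10⁻⁵ / 9.94×10⁻⁵ = 7.01 m/s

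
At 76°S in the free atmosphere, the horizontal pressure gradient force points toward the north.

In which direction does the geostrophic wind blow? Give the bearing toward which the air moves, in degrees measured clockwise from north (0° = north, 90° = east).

The pressure-gradient force points toward the north (bearing 000°).
Geostrophic balance: in the Southern Hemisphere the Coriolis force deflects motion to the left, so the geostrophic wind blows 90° to the left of the pressure-gradient force (low pressure on the right).
Rotating 000° by 90° counterclockwise gives 270° — the wind blows toward the west.

270°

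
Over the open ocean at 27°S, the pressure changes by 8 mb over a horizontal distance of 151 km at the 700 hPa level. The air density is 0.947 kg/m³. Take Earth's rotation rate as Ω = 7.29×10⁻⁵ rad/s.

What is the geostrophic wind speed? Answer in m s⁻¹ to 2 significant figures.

85 m s⁻¹

Coriolis parameter at 27°S:
f = 2Ω sin φ = 2 × 7.29×10⁻⁵ × sin 27° = 6.62×10⁻⁵ s⁻¹
Pressure gradient: |∂P/∂n| = 800 Pa / 151000 m = 5.30×10⁻³ Pa/m
Geostrophic balance (pressure-gradient force = Coriolis force):
V_g = (1/(fρ)) |∂P/∂n| = 5.30×10⁻³ / (6.62×10⁻⁵ × 0.947) = 84.5 m/s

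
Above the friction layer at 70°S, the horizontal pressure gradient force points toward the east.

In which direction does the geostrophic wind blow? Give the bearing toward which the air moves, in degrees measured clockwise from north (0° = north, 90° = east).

000°

The pressure-gradient force points toward the east (bearing 090°).
Geostrophic balance: in the Southern Hemisphere the Coriolis force deflects motion to the left, so the geostrophic wind blows 90° to the left of the pressure-gradient force (low pressure on the right).
Rotating 090° by 90° counterclockwise gives 000° — the wind blows toward the north.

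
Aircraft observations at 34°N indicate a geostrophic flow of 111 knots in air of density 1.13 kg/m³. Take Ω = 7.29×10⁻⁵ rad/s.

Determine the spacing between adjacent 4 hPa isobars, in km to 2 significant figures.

Coriolis parameter at 34°N:
f = 2Ω sin φ = 2 × 7.29×10⁻⁵ × sin 34° = 8.15×10⁻⁵ s⁻¹
Wind speed in SI: 111 knots = 57.1 m/s
Geostrophic balance rearranged: |∂P/∂n| = f ρ V_g
|∂P/∂n| = 8.15×10⁻⁵ × 1.13 × 57.1 = 5.26×10⁻³ Pa/m
Isobar spacing: Δn = ΔP/|∂P/∂n| = 400 Pa / 5.26×10⁻³ Pa/m = 76033 m ≈ 76 km

76 km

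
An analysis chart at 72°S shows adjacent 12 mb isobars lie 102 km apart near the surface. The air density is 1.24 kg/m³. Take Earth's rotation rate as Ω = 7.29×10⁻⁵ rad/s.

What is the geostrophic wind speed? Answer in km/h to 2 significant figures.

250 km/h

Coriolis parameter at 72°S:
f = 2Ω sin φ = 2 × 7.29×10⁻⁵ × sin 72° = 1.39×10⁻⁴ s⁻¹
Pressure gradient: |∂P/∂n| = 1200 Pa / 102000 m = 1.18×10⁻² Pa/m
Geostrophic balance (pressure-gradient force = Coriolis force):
V_g = (1/(fρ)) |∂P/∂n| = 1.18×10⁻² / (1.39×10⁻⁴ × 1.24) = 68.4 m/s
Converting: 68.4 m/s × 3.6 = 250 km/h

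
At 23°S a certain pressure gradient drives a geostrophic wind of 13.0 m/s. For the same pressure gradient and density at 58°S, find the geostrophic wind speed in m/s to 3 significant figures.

5.99 m/s

With the same pressure gradient and density, V_g ∝ 1/f ∝ 1/sin φ.
V₂ = V₁ · sin φ₁ / sin φ₂ = 13.0 × sin 23° / sin 58°
V₂ = 13.0 × 0.3907/0.8480 = 5.99 m/s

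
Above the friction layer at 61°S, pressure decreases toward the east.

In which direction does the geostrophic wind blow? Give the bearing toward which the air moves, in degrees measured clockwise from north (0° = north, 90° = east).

000°

The pressure-gradient force points toward the east (bearing 090°).
Geostrophic balance: in the Southern Hemisphere the Coriolis force deflects motion to the left, so the geostrophic wind blows 90° to the left of the pressure-gradient force (low pressure on the right).
Rotating 090° by 90° counterclockwise gives 000° — the wind blows toward the north.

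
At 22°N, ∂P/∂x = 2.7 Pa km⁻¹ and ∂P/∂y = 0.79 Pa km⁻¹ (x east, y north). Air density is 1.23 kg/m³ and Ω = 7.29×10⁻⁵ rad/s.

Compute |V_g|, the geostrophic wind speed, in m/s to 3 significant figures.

41.9 m/s

Coriolis parameter at 22°N:
f = 2Ω sin φ = 2 × 7.29×10⁻⁵ × sin 22° = 5.46×10⁻⁵ s⁻¹
Component geostrophic relations (x east, y north):
u_g = −(1/(fρ)) ∂P/∂y,  v_g = (1/(fρ)) ∂P/∂x
u_g = −(0.79×10⁻³)/(5.46×10⁻⁵ × 1.23) = −11.8 m/s;  v_g = (2.7×10⁻³)/(5.46×10⁻⁵ × 1.23) = 40.2 m/s
|V_g| = √(u_g² + v_g²) = 41.9 m/s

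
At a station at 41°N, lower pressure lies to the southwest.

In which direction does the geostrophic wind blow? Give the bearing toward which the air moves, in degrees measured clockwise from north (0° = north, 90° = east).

The pressure-gradient force points toward the southwest (bearing 225°).
Geostrophic balance: in the Northern Hemisphere the Coriolis force deflects motion to the right, so the geostrophic wind blows 90° to the right of the pressure-gradient force (low pressure on the left).
Rotating 225° by 90° clockwise gives 315° — the wind blows toward the northwest.

315°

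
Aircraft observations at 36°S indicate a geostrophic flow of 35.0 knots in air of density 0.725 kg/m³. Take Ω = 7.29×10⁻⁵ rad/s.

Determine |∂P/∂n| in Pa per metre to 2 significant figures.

Coriolis parameter at 36°S:
f = 2Ω sin φ = 2 × 7.29×10⁻⁵ × sin 36° = 8.57×10⁻⁵ s⁻¹
Wind speed in SI: 35.0 knots = 18.0 m/s
Geostrophic balance rearranged: |∂P/∂n| = f ρ V_g
|∂P/∂n| = 8.57×10⁻⁵ × 0.725 × 18.0 = 1.12×10⁻³ Pa/m

1.1×10⁻³ Pa/m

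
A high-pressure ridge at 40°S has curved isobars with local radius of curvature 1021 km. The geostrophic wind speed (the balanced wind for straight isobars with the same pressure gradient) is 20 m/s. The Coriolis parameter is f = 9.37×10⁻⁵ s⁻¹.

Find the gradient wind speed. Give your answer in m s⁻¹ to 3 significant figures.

Around a high, pressure-gradient force acts outward with centrifugal, so Coriolis balances both:
fV = (1/ρ)|∂P/∂n| + V²/R  →  V² − fR·V + fR·V_g = 0
With fR = 9.37×10⁻⁵ × 1021×10³ m = 95.7 m/s:
V = [fR − √((fR)² − 4 fR V_g)]/2 = [95.7 − √(95.7² − 4×95.7×20)]/2 = 28.5 m/s
Supergeostrophic (V > V_g = 20 m/s), as expected around a high.

28.5 m s⁻¹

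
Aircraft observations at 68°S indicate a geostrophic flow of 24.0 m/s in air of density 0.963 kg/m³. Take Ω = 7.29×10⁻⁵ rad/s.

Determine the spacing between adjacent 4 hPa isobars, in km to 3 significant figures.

128 km

Coriolis parameter at 68°S:
f = 2Ω sin φ = 2 × 7.29×10⁻⁵ × sin 68° = 1.35×10⁻⁴ s⁻¹
Geostrophic balance rearranged: |∂P/∂n| = f ρ V_g
|∂P/∂n| = 1.35×10⁻⁴ × 0.963 × 24.0 = 3.12×10⁻³ Pa/m
Isobar spacing: Δn = ΔP/|∂P/∂n| = 400 Pa / 3.12×10⁻³ Pa/m = 128026 m ≈ 128 km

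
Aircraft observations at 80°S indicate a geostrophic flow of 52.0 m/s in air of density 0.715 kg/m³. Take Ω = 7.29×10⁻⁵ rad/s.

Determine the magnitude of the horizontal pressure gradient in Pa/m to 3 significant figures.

Coriolis parameter at 80°S:
f = 2Ω sin φ = 2 × 7.29×10⁻⁵ × sin 80° = 1.44×10⁻⁴ s⁻¹
Geostrophic balance rearranged: |∂P/∂n| = f ρ V_g
|∂P/∂n| = 1.44×10⁻⁴ × 0.715 × 52.0 = 5.34×10⁻³ Pa/m

5.34×10⁻³ Pa/m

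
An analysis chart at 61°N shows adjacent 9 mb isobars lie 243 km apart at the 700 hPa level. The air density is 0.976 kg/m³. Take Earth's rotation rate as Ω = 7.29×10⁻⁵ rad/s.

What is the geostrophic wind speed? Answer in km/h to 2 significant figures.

Coriolis parameter at 61°N:
f = 2Ω sin φ = 2 × 7.29×10⁻⁵ × sin 61° = 1.28×10⁻⁴ s⁻¹
Pressure gradient: |∂P/∂n| = 900 Pa / 243000 m = 3.70×10⁻³ Pa/m
Geostrophic balance (pressure-gradient force = Coriolis force):
V_g = (1/(fρ)) |∂P/∂n| = 3.70×10⁻³ / (1.28×10⁻⁴ × 0.976) = 29.8 m/s
Converting: 29.8 m/s × 3.6 = 110 km/h

110 km/h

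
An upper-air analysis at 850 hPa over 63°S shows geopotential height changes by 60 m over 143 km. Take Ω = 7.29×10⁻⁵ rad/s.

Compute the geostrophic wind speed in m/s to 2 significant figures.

32 m/s

Coriolis parameter at 63°S:
f = 2Ω sin φ = 2 × 7.29×10⁻⁵ × sin 63° = 1.30×10⁻⁴ s⁻¹
Height gradient: |∂Z/∂n| = 60 m / 143000 m = 4.20×10⁻⁴
On a pressure surface, geostrophic balance gives V_g = (g/f)|∂Z/∂n|:
V_g = 9.81 × 4.20×10⁻⁴ / 1.30×10⁻⁴ = 31.7 m/s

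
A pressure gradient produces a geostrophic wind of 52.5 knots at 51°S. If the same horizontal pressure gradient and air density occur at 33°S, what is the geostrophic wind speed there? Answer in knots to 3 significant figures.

74.9 knots

With the same pressure gradient and density, V_g ∝ 1/f ∝ 1/sin φ.
V₂ = V₁ · sin φ₁ / sin φ₂ = 52.5 × sin 51° / sin 33°
V₂ = 52.5 × 0.7771/0.5446 = 74.9 knots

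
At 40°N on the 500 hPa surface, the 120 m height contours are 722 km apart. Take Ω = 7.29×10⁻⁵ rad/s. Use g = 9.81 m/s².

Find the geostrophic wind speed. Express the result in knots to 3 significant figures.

Coriolis parameter at 40°N:
f = 2Ω sin φ = 2 × 7.29×10⁻⁵ × sin 40° = 9.37×10⁻⁵ s⁻¹
Height gradient: |∂Z/∂n| = 120 m / 722000 m = 1.66×10⁻⁴
On a pressure surface, geostrophic balance gives V_g = (g/f)|∂Z/∂n|:
V_g = 9.81 × 1.66×10⁻⁴ / 9.37×10⁻⁵ = 17.4 m/s
Converting: 17.4 m/s × 1.944 = 33.8 knots

33.8 knots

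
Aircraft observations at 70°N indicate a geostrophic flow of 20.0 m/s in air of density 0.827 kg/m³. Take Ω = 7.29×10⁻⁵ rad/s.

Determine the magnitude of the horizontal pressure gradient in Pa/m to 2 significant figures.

2.3×10⁻³ Pa/m

Coriolis parameter at 70°N:
f = 2Ω sin φ = 2 × 7.29×10⁻⁵ × sin 70° = 1.37×10⁻⁴ s⁻¹
Geostrophic balance rearranged: |∂P/∂n| = f ρ V_g
|∂P/∂n| = 1.37×10⁻⁴ × 0.827 × 20.0 = 2.27×10⁻³ Pa/m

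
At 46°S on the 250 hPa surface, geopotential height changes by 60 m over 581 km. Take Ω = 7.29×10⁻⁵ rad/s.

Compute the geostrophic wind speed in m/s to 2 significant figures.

9.7 m/s

Coriolis parameter at 46°S:
f = 2Ω sin φ = 2 × 7.29×10⁻⁵ × sin 46° = 1.05×10⁻⁴ s⁻¹
Height gradient: |∂Z/∂n| = 60 m / 581000 m = 1.03×10⁻⁴
On a pressure surface, geostrophic balance gives V_g = (g/f)|∂Z/∂n|:
V_g = 9.81 × 1.03×10⁻⁴ / 1.05×10⁻⁴ = 9.66 m/s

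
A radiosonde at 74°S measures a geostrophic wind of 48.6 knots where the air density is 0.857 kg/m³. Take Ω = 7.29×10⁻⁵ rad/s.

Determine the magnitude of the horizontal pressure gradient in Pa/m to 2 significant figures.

Coriolis parameter at 74°S:
f = 2Ω sin φ = 2 × 7.29×10⁻⁵ × sin 74° = 1.40×10⁻⁴ s⁻¹
Wind speed in SI: 48.6 knots = 25.0 m/s
Geostrophic balance rearranged: |∂P/∂n| = f ρ V_g
|∂P/∂n| = 1.40×10⁻⁴ × 0.857 × 25.0 = 3.00×10⁻³ Pa/m

3.0×10⁻³ Pa/m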